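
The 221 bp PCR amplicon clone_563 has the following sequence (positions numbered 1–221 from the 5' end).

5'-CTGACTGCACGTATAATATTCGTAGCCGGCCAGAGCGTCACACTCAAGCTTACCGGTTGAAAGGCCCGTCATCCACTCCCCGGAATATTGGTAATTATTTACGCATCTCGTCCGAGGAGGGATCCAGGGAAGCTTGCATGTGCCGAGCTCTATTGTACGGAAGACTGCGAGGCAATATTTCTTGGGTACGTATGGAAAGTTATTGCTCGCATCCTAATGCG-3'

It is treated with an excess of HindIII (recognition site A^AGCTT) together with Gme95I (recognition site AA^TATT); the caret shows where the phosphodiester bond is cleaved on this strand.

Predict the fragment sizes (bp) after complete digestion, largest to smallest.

46, 45, 45, 39, 30, 16 bp

HindIII sites (AAGCTT) start at positions 46, 130.
HindIII cuts after the first base of each site, so after positions 46, 130.
Gme95I sites (AATATT) start at positions 15, 84, 174.
Gme95I cuts after base 2 of each site, so after positions 16, 85, 175.
Combined cut positions: 16, 46, 85, 130, 175.
Linear molecule, 5 cuts → 6 fragments:
  1–16 → 16 bp
  17–46 → 30 bp
  47–85 → 39 bp
  86–130 → 45 bp
  131–175 → 45 bp
  176–221 → 46 bp
Sorted largest to smallest: 46, 45, 45, 39, 30, 16 bp.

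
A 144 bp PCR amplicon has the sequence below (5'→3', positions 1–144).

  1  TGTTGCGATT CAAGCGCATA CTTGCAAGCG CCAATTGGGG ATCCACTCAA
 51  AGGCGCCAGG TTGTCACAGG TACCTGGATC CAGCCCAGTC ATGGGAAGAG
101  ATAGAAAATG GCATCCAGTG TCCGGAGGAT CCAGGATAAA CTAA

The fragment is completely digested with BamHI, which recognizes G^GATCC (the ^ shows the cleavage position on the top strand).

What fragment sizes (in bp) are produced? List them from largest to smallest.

51, 39, 37, 17 bp

BamHI sites (GGATCC) start at positions 39, 76, 127.
BamHI cuts after the first base of each site, so after positions 39, 76, 127.
Linear molecule, 3 cuts → 4 fragments:
  1–39 → 39 bp
  40–76 → 37 bp
  77–127 → 51 bp
  128–144 → 17 bp
Sorted largest to smallest: 51, 39, 37, 17 bp.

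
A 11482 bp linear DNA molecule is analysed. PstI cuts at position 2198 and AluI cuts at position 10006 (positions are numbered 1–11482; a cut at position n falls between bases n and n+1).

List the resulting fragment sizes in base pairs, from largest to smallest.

Combined cut positions (sorted): 2198, 10006.
Linear molecule, 2 cuts → 3 fragments:
  2198 − 0 = 2198 bp
  10006 − 2198 = 7808 bp
  11482 − 10006 = 1476 bp
Sorted largest to smallest: 7808, 2198, 1476 bp.

7808, 2198, 1476 bp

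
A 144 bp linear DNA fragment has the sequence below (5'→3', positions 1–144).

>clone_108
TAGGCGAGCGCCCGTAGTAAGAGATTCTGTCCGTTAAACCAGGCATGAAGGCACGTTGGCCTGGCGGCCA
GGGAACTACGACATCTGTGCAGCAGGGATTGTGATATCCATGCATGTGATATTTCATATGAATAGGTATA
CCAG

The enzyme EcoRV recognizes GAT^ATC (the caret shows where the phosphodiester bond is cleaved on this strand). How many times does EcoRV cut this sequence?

GATATC occurs starting at position 103.
EcoRV cuts at 1 site.

1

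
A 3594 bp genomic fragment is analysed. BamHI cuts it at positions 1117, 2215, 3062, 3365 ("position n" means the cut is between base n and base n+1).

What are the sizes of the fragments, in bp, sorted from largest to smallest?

1117, 1098, 847, 303, 229 bp

Linear molecule, 4 cuts → 5 fragments:
  1117 − 0 = 1117 bp
  2215 − 1117 = 1098 bp
  3062 − 2215 = 847 bp
  3365 − 3062 = 303 bp
  3594 − 3365 = 229 bp
Sorted largest to smallest: 1117, 1098, 847, 303, 229 bp.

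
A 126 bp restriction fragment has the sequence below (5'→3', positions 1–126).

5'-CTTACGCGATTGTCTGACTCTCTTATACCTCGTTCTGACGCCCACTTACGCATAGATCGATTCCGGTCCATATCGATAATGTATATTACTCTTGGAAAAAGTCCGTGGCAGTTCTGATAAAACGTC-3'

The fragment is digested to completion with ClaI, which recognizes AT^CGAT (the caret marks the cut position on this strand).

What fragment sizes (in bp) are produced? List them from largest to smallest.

57, 53, 16 bp

ClaI sites (ATCGAT) start at positions 56, 72.
ClaI cuts after base 2 of each site, so after positions 57, 73.
Linear molecule, 2 cuts → 3 fragments:
  1–57 → 57 bp
  58–73 → 16 bp
  74–126 → 53 bp
Sorted largest to smallest: 57, 53, 16 bp.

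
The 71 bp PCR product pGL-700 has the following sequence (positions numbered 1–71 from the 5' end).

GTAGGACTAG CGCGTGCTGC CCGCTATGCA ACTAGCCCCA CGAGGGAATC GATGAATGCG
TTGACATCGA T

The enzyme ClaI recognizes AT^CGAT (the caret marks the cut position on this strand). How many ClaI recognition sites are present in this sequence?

2

ATCGAT occurs starting at positions 48, 66.
ClaI cuts at 2 sites.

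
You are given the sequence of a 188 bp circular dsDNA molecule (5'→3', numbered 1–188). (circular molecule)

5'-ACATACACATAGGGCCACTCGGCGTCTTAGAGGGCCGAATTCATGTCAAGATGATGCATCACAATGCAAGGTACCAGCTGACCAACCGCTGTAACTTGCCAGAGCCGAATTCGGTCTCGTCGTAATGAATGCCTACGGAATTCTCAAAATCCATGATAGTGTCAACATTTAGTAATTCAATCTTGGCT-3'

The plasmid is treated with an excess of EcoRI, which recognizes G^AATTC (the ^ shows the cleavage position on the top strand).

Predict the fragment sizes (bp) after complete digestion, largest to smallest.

87, 70, 31 bp

EcoRI sites (GAATTC) start at positions 37, 107, 138.
EcoRI cuts after the first base of each site, so after positions 37, 107, 138.
Circular molecule, 3 cuts → 3 fragments:
  38–107 → 70 bp
  108–138 → 31 bp
  139–188 then 1–37 → 50 + 37 = 87 bp
Sorted largest to smallest: 87, 70, 31 bp.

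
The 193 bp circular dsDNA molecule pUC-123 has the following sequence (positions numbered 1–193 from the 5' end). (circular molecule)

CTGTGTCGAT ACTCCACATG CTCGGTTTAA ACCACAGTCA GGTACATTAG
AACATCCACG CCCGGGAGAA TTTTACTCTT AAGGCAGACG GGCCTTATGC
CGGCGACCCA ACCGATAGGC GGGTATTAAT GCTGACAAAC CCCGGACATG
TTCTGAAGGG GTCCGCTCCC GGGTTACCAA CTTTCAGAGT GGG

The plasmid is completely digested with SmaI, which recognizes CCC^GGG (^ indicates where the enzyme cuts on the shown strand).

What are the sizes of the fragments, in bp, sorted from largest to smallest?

107, 86 bp

SmaI sites (CCCGGG) start at positions 61, 168.
SmaI cuts after base 3 of each site, so after positions 63, 170.
Circular molecule, 2 cuts → 2 fragments:
  64–170 → 107 bp
  171–193 then 1–63 → 23 + 63 = 86 bp
Sorted largest to smallest: 107, 86 bp.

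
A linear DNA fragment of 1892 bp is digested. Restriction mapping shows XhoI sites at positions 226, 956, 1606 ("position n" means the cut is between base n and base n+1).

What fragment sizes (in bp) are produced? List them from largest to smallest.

730, 650, 286, 226 bp

Linear molecule, 3 cuts → 4 fragments:
  226 − 0 = 226 bp
  956 − 226 = 730 bp
  1606 − 956 = 650 bp
  1892 − 1606 = 286 bp
Sorted largest to smallest: 730, 650, 286, 226 bp.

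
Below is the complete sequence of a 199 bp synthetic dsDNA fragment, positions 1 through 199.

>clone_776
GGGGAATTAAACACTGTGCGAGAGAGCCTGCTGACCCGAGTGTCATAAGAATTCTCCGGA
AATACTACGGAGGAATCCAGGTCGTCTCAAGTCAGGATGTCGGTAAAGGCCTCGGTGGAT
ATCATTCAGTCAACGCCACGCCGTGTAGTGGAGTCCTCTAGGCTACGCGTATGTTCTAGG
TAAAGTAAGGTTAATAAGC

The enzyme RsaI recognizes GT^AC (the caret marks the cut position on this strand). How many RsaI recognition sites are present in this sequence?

No occurrence of GTAC is present in the sequence.
RsaI does not cut: 0 sites.

0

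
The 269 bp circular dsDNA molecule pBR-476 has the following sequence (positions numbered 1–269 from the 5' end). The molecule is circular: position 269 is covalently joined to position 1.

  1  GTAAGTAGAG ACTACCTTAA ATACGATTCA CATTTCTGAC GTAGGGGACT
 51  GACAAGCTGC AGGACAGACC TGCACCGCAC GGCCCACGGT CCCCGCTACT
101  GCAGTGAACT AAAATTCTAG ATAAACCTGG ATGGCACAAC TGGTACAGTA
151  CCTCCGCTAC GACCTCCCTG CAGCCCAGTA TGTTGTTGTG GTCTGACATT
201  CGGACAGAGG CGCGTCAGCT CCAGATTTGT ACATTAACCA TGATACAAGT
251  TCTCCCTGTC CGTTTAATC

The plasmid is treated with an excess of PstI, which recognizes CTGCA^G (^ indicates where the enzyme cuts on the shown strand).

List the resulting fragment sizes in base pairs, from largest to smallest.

158, 69, 42 bp

PstI sites (CTGCAG) start at positions 57, 99, 168.
PstI cuts after base 5 of each site (before the last base), so after positions 61, 103, 172.
Circular molecule, 3 cuts → 3 fragments:
  62–103 → 42 bp
  104–172 → 69 bp
  173–269 then 1–61 → 97 + 61 = 158 bp
Sorted largest to smallest: 158, 69, 42 bp.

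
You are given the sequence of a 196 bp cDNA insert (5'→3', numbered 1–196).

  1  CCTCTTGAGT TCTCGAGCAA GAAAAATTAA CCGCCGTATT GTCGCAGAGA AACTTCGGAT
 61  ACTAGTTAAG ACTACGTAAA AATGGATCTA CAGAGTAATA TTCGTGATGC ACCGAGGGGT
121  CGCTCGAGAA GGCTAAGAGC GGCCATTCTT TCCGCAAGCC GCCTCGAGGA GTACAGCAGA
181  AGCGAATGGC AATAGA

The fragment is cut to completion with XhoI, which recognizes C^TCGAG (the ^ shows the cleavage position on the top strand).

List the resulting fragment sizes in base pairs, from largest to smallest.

XhoI sites (CTCGAG) start at positions 12, 123, 163.
XhoI cuts after the first base of each site, so after positions 12, 123, 163.
Linear molecule, 3 cuts → 4 fragments:
  1–12 → 12 bp
  13–123 → 111 bp
  124–163 → 40 bp
  164–196 → 33 bp
Sorted largest to smallest: 111, 40, 33, 12 bp.

111, 40, 33, 12 bp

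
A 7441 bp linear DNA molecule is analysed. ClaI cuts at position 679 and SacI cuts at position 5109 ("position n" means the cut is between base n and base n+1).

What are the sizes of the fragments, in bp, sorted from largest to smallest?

4430, 2332, 679 bp

Combined cut positions (sorted): 679, 5109.
Linear molecule, 2 cuts → 3 fragments:
  679 − 0 = 679 bp
  5109 − 679 = 4430 bp
  7441 − 5109 = 2332 bp
Sorted largest to smallest: 4430, 2332, 679 bp.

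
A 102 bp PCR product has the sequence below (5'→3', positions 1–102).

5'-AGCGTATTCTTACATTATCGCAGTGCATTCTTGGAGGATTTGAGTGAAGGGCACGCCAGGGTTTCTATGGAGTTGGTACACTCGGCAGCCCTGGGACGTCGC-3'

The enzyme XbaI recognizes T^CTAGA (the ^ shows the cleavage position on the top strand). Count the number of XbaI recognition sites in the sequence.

No occurrence of TCTAGA is present in the sequence.
XbaI does not cut: 0 sites.

0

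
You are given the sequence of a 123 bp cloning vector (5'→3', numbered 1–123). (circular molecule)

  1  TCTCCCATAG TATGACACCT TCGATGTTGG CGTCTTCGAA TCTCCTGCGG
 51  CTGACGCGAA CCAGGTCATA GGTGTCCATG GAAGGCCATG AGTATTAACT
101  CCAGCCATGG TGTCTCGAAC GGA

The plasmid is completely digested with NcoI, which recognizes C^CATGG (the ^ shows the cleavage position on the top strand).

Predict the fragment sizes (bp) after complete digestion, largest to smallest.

NcoI sites (CCATGG) start at positions 76, 105.
NcoI cuts after the first base of each site, so after positions 76, 105.
Circular molecule, 2 cuts → 2 fragments:
  77–105 → 29 bp
  106–123 then 1–76 → 18 + 76 = 94 bp
Sorted largest to smallest: 94, 29 bp.

94, 29 bp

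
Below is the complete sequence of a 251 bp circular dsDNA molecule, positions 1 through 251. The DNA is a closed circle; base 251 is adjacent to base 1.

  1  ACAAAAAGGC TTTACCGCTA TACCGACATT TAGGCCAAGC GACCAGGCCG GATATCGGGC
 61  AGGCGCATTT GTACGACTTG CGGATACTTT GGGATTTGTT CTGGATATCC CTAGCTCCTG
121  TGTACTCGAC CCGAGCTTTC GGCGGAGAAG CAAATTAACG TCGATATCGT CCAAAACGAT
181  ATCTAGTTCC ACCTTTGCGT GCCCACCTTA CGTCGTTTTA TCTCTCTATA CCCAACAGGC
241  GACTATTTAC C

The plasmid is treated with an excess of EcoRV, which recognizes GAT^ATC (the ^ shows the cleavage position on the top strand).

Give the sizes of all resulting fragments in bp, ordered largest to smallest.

124, 59, 53, 15 bp

EcoRV sites (GATATC) start at positions 51, 104, 163, 178.
EcoRV cuts after base 3 of each site, so after positions 53, 106, 165, 180.
Circular molecule, 4 cuts → 4 fragments:
  54–106 → 53 bp
  107–165 → 59 bp
  166–180 → 15 bp
  181–251 then 1–53 → 71 + 53 = 124 bp
Sorted largest to smallest: 124, 59, 53, 15 bp.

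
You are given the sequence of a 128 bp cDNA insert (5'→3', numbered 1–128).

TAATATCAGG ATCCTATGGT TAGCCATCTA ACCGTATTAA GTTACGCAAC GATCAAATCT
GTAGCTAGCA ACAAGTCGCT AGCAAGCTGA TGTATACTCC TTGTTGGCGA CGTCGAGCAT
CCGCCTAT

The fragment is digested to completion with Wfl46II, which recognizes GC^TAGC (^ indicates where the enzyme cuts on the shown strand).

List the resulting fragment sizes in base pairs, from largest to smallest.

Wfl46II sites (GCTAGC) start at positions 64, 78.
Wfl46II cuts after base 2 of each site, so after positions 65, 79.
Linear molecule, 2 cuts → 3 fragments:
  1–65 → 65 bp
  66–79 → 14 bp
  80–128 → 49 bp
Sorted largest to smallest: 65, 49, 14 bp.

65, 49, 14 bp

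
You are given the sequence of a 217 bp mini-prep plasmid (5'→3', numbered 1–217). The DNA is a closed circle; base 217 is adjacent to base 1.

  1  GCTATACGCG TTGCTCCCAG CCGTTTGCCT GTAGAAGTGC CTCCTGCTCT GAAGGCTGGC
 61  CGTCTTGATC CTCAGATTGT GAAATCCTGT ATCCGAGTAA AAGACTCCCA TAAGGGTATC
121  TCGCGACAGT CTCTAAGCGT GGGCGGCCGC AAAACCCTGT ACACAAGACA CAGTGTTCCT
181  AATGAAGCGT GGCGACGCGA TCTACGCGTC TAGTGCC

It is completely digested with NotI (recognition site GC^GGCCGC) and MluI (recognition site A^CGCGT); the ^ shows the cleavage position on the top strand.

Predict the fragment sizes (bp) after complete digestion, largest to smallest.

The NotI site (GCGGCCGC) starts at position 143.
NotI cuts after base 2 of each site, so after position 144.
MluI sites (ACGCGT) start at positions 6, 204.
MluI cuts after the first base of each site, so after positions 6, 204.
Combined cut positions: 6, 144, 204.
Circular molecule, 3 cuts → 3 fragments:
  7–144 → 138 bp
  145–204 → 60 bp
  205–217 then 1–6 → 13 + 6 = 19 bp
Sorted largest to smallest: 138, 60, 19 bp.

138, 60, 19 bp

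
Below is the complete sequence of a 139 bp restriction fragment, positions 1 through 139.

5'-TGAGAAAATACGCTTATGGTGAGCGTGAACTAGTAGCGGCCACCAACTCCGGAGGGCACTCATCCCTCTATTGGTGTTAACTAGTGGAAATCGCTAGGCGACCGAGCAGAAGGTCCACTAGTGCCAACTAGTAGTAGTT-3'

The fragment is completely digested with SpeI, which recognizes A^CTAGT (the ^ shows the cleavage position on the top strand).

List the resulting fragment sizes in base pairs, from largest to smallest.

SpeI sites (ACTAGT) start at positions 29, 80, 117, 127.
SpeI cuts after the first base of each site, so after positions 29, 80, 117, 127.
Linear molecule, 4 cuts → 5 fragments:
  1–29 → 29 bp
  30–80 → 51 bp
  81–117 → 37 bp
  118–127 → 10 bp
  128–139 → 12 bp
Sorted largest to smallest: 51, 37, 29, 12, 10 bp.

51, 37, 29, 12, 10 bp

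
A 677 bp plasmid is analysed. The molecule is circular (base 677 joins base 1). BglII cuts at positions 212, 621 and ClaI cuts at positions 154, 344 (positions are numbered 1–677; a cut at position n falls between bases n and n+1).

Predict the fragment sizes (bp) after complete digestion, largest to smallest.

277, 210, 132, 58 bp

Combined cut positions (sorted): 154, 212, 344, 621.
Circular molecule, 4 cuts → 4 fragments:
  212 − 154 = 58 bp
  344 − 212 = 132 bp
  621 − 344 = 277 bp
  wrap: 677 − 621 + 154 = 210 bp
Sorted largest to smallest: 277, 210, 132, 58 bp.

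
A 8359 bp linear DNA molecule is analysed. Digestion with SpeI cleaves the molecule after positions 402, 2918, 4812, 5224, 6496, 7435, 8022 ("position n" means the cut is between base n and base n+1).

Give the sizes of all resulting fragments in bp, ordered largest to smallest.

Linear molecule, 7 cuts → 8 fragments:
  402 − 0 = 402 bp
  2918 − 402 = 2516 bp
  4812 − 2918 = 1894 bp
  5224 − 4812 = 412 bp
  6496 − 5224 = 1272 bp
  7435 − 6496 = 939 bp
  8022 − 7435 = 587 bp
  8359 − 8022 = 337 bp
Sorted largest to smallest: 2516, 1894, 1272, 939, 587, 412, 402, 337 bp.

2516, 1894, 1272, 939, 587, 412, 402, 337 bp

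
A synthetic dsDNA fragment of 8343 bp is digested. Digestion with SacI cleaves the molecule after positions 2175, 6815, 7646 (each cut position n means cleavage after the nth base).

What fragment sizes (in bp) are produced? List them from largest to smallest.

Linear molecule, 3 cuts → 4 fragments:
  2175 − 0 = 2175 bp
  6815 − 2175 = 4640 bp
  7646 − 6815 = 831 bp
  8343 − 7646 = 697 bp
Sorted largest to smallest: 4640, 2175, 831, 697 bp.

4640, 2175, 831, 697 bp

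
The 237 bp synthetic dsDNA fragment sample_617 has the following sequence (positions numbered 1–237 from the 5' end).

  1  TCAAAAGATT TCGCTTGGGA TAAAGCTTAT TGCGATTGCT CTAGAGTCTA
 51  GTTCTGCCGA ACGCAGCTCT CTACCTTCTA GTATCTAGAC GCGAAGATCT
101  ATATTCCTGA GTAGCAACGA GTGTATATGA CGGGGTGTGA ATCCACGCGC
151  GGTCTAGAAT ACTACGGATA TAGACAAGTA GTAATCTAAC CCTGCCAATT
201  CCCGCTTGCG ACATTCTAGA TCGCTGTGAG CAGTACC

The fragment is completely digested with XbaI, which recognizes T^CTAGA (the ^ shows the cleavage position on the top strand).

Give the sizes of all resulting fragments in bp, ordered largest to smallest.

XbaI sites (TCTAGA) start at positions 40, 84, 153, 215.
XbaI cuts after the first base of each site, so after positions 40, 84, 153, 215.
Linear molecule, 4 cuts → 5 fragments:
  1–40 → 40 bp
  41–84 → 44 bp
  85–153 → 69 bp
  154–215 → 62 bp
  216–237 → 22 bp
Sorted largest to smallest: 69, 62, 44, 40, 22 bp.

69, 62, 44, 40, 22 bp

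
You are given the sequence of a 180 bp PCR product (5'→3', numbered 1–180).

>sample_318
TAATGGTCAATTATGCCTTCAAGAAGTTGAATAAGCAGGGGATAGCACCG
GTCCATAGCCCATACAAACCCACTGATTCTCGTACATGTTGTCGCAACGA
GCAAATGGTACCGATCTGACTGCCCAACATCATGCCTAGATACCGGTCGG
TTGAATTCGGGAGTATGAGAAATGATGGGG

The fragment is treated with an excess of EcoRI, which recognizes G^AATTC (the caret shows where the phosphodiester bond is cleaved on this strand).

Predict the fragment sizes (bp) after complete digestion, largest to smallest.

153, 27 bp

The EcoRI site (GAATTC) starts at position 153.
EcoRI cuts after the first base of each site, so after position 153.
Linear molecule, 1 cut → 2 fragments:
  1–153 → 153 bp
  154–180 → 27 bp
Sorted largest to smallest: 153, 27 bp.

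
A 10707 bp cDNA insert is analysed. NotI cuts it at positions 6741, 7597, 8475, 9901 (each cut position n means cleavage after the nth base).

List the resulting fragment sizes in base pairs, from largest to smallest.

6741, 1426, 878, 856, 806 bp

Linear molecule, 4 cuts → 5 fragments:
  6741 − 0 = 6741 bp
  7597 − 6741 = 856 bp
  8475 − 7597 = 878 bp
  9901 − 8475 = 1426 bp
  10707 − 9901 = 806 bp
Sorted largest to smallest: 6741, 1426, 878, 856, 806 bp.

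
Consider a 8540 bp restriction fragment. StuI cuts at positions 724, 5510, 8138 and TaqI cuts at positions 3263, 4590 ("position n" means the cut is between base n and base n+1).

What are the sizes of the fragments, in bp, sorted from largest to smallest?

Combined cut positions (sorted): 724, 3263, 4590, 5510, 8138.
Linear molecule, 5 cuts → 6 fragments:
  724 − 0 = 724 bp
  3263 − 724 = 2539 bp
  4590 − 3263 = 1327 bp
  5510 − 4590 = 920 bp
  8138 − 5510 = 2628 bp
  8540 − 8138 = 402 bp
Sorted largest to smallest: 2628, 2539, 1327, 920, 724, 402 bp.

2628, 2539, 1327, 920, 724, 402 bp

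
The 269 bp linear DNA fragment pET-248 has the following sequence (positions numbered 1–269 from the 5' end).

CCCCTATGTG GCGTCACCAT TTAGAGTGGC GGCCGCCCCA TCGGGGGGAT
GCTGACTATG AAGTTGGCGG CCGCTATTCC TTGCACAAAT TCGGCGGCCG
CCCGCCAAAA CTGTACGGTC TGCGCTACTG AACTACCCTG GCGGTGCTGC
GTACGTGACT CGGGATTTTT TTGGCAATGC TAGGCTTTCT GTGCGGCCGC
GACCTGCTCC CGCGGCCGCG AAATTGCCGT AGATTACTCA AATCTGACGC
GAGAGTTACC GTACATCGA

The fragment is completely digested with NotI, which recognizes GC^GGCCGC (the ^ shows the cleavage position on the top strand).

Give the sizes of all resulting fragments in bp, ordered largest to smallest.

99, 56, 38, 30, 27, 19 bp

NotI sites (GCGGCCGC) start at positions 29, 67, 94, 193, 212.
NotI cuts after base 2 of each site, so after positions 30, 68, 95, 194, 213.
Linear molecule, 5 cuts → 6 fragments:
  1–30 → 30 bp
  31–68 → 38 bp
  69–95 → 27 bp
  96–194 → 99 bp
  195–213 → 19 bp
  214–269 → 56 bp
Sorted largest to smallest: 99, 56, 38, 30, 27, 19 bp.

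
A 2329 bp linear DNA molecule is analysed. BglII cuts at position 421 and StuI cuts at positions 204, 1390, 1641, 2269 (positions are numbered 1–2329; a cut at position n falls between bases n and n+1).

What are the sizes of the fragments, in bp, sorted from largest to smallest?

Combined cut positions (sorted): 204, 421, 1390, 1641, 2269.
Linear molecule, 5 cuts → 6 fragments:
  204 − 0 = 204 bp
  421 − 204 = 217 bp
  1390 − 421 = 969 bp
  1641 − 1390 = 251 bp
  2269 − 1641 = 628 bp
  2329 − 2269 = 60 bp
Sorted largest to smallest: 969, 628, 251, 217, 204, 60 bp.

969, 628, 251, 217, 204, 60 bp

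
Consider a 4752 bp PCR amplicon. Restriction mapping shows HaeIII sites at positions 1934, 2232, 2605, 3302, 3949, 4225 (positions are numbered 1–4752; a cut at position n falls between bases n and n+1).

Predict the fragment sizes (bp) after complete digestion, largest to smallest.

1934, 697, 647, 527, 373, 298, 276 bp

Linear molecule, 6 cuts → 7 fragments:
  1934 − 0 = 1934 bp
  2232 − 1934 = 298 bp
  2605 − 2232 = 373 bp
  3302 − 2605 = 697 bp
  3949 − 3302 = 647 bp
  4225 − 3949 = 276 bp
  4752 − 4225 = 527 bp
Sorted largest to smallest: 1934, 697, 647, 527, 373, 298, 276 bp.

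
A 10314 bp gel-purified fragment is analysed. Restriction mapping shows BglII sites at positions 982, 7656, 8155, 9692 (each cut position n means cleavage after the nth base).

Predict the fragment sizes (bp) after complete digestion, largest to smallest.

Linear molecule, 4 cuts → 5 fragments:
  982 − 0 = 982 bp
  7656 − 982 = 6674 bp
  8155 − 7656 = 499 bp
  9692 − 8155 = 1537 bp
  10314 − 9692 = 622 bp
Sorted largest to smallest: 6674, 1537, 982, 622, 499 bp.

6674, 1537, 982, 622, 499 bp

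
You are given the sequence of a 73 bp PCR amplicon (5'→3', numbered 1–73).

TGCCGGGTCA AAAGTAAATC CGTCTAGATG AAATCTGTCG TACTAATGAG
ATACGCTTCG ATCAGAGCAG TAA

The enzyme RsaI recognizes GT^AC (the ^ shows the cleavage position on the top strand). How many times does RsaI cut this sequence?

GTAC occurs starting at position 40.
RsaI cuts at 1 site.

1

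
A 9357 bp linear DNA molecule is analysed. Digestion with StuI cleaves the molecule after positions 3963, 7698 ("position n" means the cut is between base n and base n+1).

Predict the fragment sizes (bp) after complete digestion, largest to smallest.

3963, 3735, 1659 bp

Linear molecule, 2 cuts → 3 fragments:
  3963 − 0 = 3963 bp
  7698 − 3963 = 3735 bp
  9357 − 7698 = 1659 bp
Sorted largest to smallest: 3963, 3735, 1659 bp.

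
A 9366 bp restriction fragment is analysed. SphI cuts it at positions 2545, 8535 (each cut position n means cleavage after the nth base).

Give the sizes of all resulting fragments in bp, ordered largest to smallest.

5990, 2545, 831 bp

Linear molecule, 2 cuts → 3 fragments:
  2545 − 0 = 2545 bp
  8535 − 2545 = 5990 bp
  9366 − 8535 = 831 bp
Sorted largest to smallest: 5990, 2545, 831 bp.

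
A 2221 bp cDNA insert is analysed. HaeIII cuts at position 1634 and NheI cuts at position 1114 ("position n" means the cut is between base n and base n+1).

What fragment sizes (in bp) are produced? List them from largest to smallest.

Combined cut positions (sorted): 1114, 1634.
Linear molecule, 2 cuts → 3 fragments:
  1114 − 0 = 1114 bp
  1634 − 1114 = 520 bp
  2221 − 1634 = 587 bp
Sorted largest to smallest: 1114, 587, 520 bp.

1114, 587, 520 bp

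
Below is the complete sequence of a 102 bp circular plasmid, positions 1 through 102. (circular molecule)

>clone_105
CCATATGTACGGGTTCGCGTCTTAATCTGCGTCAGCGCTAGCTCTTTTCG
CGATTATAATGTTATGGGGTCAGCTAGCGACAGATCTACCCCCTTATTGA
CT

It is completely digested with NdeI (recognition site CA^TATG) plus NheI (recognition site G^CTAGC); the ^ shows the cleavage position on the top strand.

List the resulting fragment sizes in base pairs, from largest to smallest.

The NdeI site (CATATG) starts at position 2.
NdeI cuts after base 2 of each site, so after position 3.
NheI sites (GCTAGC) start at positions 37, 73.
NheI cuts after the first base of each site, so after positions 37, 73.
Combined cut positions: 3, 37, 73.
Circular molecule, 3 cuts → 3 fragments:
  4–37 → 34 bp
  38–73 → 36 bp
  74–102 then 1–3 → 29 + 3 = 32 bp
Sorted largest to smallest: 36, 34, 32 bp.

36, 34, 32 bp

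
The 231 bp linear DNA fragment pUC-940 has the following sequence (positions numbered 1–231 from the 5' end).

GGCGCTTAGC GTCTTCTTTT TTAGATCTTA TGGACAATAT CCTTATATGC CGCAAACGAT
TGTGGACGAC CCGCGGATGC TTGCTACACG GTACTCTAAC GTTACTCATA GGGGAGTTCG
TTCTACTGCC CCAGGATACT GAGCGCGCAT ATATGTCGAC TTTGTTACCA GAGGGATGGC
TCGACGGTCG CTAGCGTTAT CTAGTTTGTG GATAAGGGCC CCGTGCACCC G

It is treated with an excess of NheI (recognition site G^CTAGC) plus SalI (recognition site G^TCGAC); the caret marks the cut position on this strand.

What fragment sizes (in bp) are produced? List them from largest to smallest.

The NheI site (GCTAGC) starts at position 190.
NheI cuts after the first base of each site, so after position 190.
The SalI site (GTCGAC) starts at position 155.
SalI cuts after the first base of each site, so after position 155.
Combined cut positions: 155, 190.
Linear molecule, 2 cuts → 3 fragments:
  1–155 → 155 bp
  156–190 → 35 bp
  191–231 → 41 bp
Sorted largest to smallest: 155, 41, 35 bp.

155, 41, 35 bp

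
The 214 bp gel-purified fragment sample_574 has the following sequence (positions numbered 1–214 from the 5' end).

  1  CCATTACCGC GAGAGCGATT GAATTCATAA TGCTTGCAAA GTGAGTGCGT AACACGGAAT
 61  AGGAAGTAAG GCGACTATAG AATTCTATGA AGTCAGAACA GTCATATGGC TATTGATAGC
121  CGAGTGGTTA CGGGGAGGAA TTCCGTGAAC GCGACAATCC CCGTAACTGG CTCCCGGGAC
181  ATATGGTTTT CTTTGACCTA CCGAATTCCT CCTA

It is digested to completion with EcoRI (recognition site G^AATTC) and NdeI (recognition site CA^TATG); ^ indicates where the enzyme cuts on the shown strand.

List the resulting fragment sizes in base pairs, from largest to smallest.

EcoRI sites (GAATTC) start at positions 21, 80, 138, 203.
EcoRI cuts after the first base of each site, so after positions 21, 80, 138, 203.
NdeI sites (CATATG) start at positions 103, 180.
NdeI cuts after base 2 of each site, so after positions 104, 181.
Combined cut positions: 21, 80, 104, 138, 181, 203.
Linear molecule, 6 cuts → 7 fragments:
  1–21 → 21 bp
  22–80 → 59 bp
  81–104 → 24 bp
  105–138 → 34 bp
  139–181 → 43 bp
  182–203 → 22 bp
  204–214 → 11 bp
Sorted largest to smallest: 59, 43, 34, 24, 22, 21, 11 bp.

59, 43, 34, 24, 22, 21, 11 bp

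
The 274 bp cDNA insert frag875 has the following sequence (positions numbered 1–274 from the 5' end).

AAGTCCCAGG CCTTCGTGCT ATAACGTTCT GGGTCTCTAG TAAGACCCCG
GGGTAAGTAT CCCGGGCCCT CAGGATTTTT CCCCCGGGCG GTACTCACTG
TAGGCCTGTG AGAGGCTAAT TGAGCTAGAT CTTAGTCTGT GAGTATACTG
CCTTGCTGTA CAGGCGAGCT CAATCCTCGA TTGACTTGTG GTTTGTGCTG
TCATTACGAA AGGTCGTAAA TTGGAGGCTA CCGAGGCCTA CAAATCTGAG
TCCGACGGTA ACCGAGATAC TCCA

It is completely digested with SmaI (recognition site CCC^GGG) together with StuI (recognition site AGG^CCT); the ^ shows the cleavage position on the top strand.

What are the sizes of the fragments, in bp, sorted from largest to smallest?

132, 39, 38, 22, 19, 14, 10 bp

SmaI sites (CCCGGG) start at positions 47, 61, 83.
SmaI cuts after base 3 of each site, so after positions 49, 63, 85.
StuI sites (AGGCCT) start at positions 8, 102, 234.
StuI cuts after base 3 of each site, so after positions 10, 104, 236.
Combined cut positions: 10, 49, 63, 85, 104, 236.
Linear molecule, 6 cuts → 7 fragments:
  1–10 → 10 bp
  11–49 → 39 bp
  50–63 → 14 bp
  64–85 → 22 bp
  86–104 → 19 bp
  105–236 → 132 bp
  237–274 → 38 bp
Sorted largest to smallest: 132, 39, 38, 22, 19, 14, 10 bp.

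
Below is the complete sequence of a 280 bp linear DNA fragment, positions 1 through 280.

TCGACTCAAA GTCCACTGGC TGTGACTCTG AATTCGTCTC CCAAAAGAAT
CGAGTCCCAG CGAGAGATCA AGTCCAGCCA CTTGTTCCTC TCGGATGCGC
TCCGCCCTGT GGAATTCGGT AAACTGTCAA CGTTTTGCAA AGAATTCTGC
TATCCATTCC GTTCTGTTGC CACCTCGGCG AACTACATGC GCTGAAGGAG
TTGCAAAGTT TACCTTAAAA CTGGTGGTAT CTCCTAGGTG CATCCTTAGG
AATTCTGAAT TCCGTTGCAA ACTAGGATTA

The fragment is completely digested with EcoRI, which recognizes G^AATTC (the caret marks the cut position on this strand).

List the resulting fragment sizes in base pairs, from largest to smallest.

108, 82, 30, 30, 23, 7 bp

EcoRI sites (GAATTC) start at positions 30, 112, 142, 250, 257.
EcoRI cuts after the first base of each site, so after positions 30, 112, 142, 250, 257.
Linear molecule, 5 cuts → 6 fragments:
  1–30 → 30 bp
  31–112 → 82 bp
  113–142 → 30 bp
  143–250 → 108 bp
  251–257 → 7 bp
  258–280 → 23 bp
Sorted largest to smallest: 108, 82, 30, 30, 23, 7 bp.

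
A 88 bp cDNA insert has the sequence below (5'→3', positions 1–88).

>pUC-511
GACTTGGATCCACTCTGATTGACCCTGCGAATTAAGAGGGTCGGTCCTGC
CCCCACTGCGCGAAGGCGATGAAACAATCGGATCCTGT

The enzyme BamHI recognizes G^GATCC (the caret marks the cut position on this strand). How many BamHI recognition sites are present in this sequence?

GGATCC occurs starting at positions 6, 80.
BamHI cuts at 2 sites.

2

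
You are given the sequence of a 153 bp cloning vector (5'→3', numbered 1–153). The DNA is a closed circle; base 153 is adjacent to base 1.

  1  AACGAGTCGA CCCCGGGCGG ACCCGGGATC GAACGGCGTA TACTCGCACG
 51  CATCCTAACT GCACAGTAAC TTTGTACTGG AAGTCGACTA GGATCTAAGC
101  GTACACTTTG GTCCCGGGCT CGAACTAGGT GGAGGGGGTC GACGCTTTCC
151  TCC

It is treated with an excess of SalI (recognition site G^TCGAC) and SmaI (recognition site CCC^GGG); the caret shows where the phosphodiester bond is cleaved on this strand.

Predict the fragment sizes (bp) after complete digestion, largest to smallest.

59, 32, 23, 21, 10, 8 bp

SalI sites (GTCGAC) start at positions 6, 83, 138.
SalI cuts after the first base of each site, so after positions 6, 83, 138.
SmaI sites (CCCGGG) start at positions 12, 22, 113.
SmaI cuts after base 3 of each site, so after positions 14, 24, 115.
Combined cut positions: 6, 14, 24, 83, 115, 138.
Circular molecule, 6 cuts → 6 fragments:
  7–14 → 8 bp
  15–24 → 10 bp
  25–83 → 59 bp
  84–115 → 32 bp
  116–138 → 23 bp
  139–153 then 1–6 → 15 + 6 = 21 bp
Sorted largest to smallest: 59, 32, 23, 21, 10, 8 bp.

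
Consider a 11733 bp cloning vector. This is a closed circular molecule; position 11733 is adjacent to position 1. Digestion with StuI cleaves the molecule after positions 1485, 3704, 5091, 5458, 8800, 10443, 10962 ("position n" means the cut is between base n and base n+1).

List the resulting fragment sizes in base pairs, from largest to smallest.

Circular molecule, 7 cuts → 7 fragments:
  3704 − 1485 = 2219 bp
  5091 − 3704 = 1387 bp
  5458 − 5091 = 367 bp
  8800 − 5458 = 3342 bp
  10443 − 8800 = 1643 bp
  10962 − 10443 = 519 bp
  wrap: 11733 − 10962 + 1485 = 2256 bp
Sorted largest to smallest: 3342, 2256, 2219, 1643, 1387, 519, 367 bp.

3342, 2256, 2219, 1643, 1387, 519, 367 bp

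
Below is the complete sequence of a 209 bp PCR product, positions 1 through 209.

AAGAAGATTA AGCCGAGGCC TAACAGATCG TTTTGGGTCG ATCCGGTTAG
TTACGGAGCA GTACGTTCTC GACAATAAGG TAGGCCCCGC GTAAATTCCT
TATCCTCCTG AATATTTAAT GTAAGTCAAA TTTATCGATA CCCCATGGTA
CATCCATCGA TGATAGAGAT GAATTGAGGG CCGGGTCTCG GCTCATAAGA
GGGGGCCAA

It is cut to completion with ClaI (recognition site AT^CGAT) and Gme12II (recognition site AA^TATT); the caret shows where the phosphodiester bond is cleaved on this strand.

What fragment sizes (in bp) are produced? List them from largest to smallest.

112, 52, 23, 22 bp

ClaI sites (ATCGAT) start at positions 134, 156.
ClaI cuts after base 2 of each site, so after positions 135, 157.
The Gme12II site (AATATT) starts at position 111.
Gme12II cuts after base 2 of each site, so after position 112.
Combined cut positions: 112, 135, 157.
Linear molecule, 3 cuts → 4 fragments:
  1–112 → 112 bp
  113–135 → 23 bp
  136–157 → 22 bp
  158–209 → 52 bp
Sorted largest to smallest: 112, 52, 23, 22 bp.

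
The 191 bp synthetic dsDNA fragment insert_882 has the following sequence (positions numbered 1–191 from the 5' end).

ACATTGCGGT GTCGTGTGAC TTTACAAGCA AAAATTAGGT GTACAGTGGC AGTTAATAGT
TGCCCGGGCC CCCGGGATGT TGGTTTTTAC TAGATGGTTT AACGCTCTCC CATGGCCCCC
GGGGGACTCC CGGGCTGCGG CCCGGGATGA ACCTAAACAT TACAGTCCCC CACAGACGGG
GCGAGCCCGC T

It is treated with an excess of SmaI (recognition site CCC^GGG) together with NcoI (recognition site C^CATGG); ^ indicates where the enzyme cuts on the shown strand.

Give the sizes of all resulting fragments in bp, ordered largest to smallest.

SmaI sites (CCCGGG) start at positions 63, 71, 118, 129, 141.
SmaI cuts after base 3 of each site, so after positions 65, 73, 120, 131, 143.
The NcoI site (CCATGG) starts at position 110.
NcoI cuts after the first base of each site, so after position 110.
Combined cut positions: 65, 73, 110, 120, 131, 143.
Linear molecule, 6 cuts → 7 fragments:
  1–65 → 65 bp
  66–73 → 8 bp
  74–110 → 37 bp
  111–120 → 10 bp
  121–131 → 11 bp
  132–143 → 12 bp
  144–191 → 48 bp
Sorted largest to smallest: 65, 48, 37, 12, 11, 10, 8 bp.

65, 48, 37, 12, 11, 10, 8 bp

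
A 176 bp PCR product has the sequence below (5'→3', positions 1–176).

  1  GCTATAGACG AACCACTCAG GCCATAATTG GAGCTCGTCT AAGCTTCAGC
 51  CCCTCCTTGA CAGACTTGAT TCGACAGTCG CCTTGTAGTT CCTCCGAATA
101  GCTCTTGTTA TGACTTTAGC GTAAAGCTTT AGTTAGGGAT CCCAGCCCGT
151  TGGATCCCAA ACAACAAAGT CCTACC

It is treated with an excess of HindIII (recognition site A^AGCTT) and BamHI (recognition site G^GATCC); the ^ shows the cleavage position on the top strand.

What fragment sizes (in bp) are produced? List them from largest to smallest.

83, 41, 24, 15, 13 bp

HindIII sites (AAGCTT) start at positions 41, 124.
HindIII cuts after the first base of each site, so after positions 41, 124.
BamHI sites (GGATCC) start at positions 137, 152.
BamHI cuts after the first base of each site, so after positions 137, 152.
Combined cut positions: 41, 124, 137, 152.
Linear molecule, 4 cuts → 5 fragments:
  1–41 → 41 bp
  42–124 → 83 bp
  125–137 → 13 bp
  138–152 → 15 bp
  153–176 → 24 bp
Sorted largest to smallest: 83, 41, 24, 15, 13 bp.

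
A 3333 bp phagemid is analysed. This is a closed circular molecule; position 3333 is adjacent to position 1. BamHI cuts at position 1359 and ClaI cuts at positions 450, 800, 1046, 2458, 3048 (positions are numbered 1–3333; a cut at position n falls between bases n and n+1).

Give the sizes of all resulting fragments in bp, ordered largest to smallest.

Combined cut positions (sorted): 450, 800, 1046, 1359, 2458, 3048.
Circular molecule, 6 cuts → 6 fragments:
  800 − 450 = 350 bp
  1046 − 800 = 246 bp
  1359 − 1046 = 313 bp
  2458 − 1359 = 1099 bp
  3048 − 2458 = 590 bp
  wrap: 3333 − 3048 + 450 = 735 bp
Sorted largest to smallest: 1099, 735, 590, 350, 313, 246 bp.

1099, 735, 590, 350, 313, 246 bp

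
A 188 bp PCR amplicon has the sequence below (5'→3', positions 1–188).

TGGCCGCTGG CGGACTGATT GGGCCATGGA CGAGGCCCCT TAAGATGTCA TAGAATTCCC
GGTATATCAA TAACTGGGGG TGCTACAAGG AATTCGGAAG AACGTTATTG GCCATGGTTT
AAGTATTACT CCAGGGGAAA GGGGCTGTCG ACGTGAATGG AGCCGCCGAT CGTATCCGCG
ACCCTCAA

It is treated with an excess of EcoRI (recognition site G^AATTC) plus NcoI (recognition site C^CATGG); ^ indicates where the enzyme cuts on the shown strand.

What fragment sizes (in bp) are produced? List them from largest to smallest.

EcoRI sites (GAATTC) start at positions 53, 90.
EcoRI cuts after the first base of each site, so after positions 53, 90.
NcoI sites (CCATGG) start at positions 24, 112.
NcoI cuts after the first base of each site, so after positions 24, 112.
Combined cut positions: 24, 53, 90, 112.
Linear molecule, 4 cuts → 5 fragments:
  1–24 → 24 bp
  25–53 → 29 bp
  54–90 → 37 bp
  91–112 → 22 bp
  113–188 → 76 bp
Sorted largest to smallest: 76, 37, 29, 24, 22 bp.

76, 37, 29, 24, 22 bp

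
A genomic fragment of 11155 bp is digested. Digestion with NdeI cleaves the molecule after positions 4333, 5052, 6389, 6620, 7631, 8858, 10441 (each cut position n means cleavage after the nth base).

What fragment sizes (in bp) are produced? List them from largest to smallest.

Linear molecule, 7 cuts → 8 fragments:
  4333 − 0 = 4333 bp
  5052 − 4333 = 719 bp
  6389 − 5052 = 1337 bp
  6620 − 6389 = 231 bp
  7631 − 6620 = 1011 bp
  8858 − 7631 = 1227 bp
  10441 − 8858 = 1583 bp
  11155 − 10441 = 714 bp
Sorted largest to smallest: 4333, 1583, 1337, 1227, 1011, 719, 714, 231 bp.

4333, 1583, 1337, 1227, 1011, 719, 714, 231 bp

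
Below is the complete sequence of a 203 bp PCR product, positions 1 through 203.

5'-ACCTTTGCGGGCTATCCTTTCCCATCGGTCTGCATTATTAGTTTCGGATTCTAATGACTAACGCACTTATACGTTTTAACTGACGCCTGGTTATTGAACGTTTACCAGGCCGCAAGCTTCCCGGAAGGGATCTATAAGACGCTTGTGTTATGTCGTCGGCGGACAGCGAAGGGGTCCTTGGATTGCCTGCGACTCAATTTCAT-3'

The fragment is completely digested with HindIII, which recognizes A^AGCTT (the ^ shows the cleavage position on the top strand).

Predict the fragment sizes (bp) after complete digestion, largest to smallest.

The HindIII site (AAGCTT) starts at position 114.
HindIII cuts after the first base of each site, so after position 114.
Linear molecule, 1 cut → 2 fragments:
  1–114 → 114 bp
  115–203 → 89 bp
Sorted largest to smallest: 114, 89 bp.

114, 89 bp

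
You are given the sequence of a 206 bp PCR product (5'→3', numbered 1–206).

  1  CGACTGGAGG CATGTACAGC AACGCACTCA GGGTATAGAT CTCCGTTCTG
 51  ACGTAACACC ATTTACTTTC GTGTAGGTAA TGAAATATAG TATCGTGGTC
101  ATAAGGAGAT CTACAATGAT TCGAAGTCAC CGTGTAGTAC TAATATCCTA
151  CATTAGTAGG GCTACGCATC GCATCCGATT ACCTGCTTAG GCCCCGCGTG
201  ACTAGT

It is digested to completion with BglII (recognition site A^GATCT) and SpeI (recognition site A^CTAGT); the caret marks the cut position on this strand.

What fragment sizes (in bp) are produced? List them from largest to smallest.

94, 70, 37, 5 bp

BglII sites (AGATCT) start at positions 37, 107.
BglII cuts after the first base of each site, so after positions 37, 107.
The SpeI site (ACTAGT) starts at position 201.
SpeI cuts after the first base of each site, so after position 201.
Combined cut positions: 37, 107, 201.
Linear molecule, 3 cuts → 4 fragments:
  1–37 → 37 bp
  38–107 → 70 bp
  108–201 → 94 bp
  202–206 → 5 bp
Sorted largest to smallest: 94, 70, 37, 5 bp.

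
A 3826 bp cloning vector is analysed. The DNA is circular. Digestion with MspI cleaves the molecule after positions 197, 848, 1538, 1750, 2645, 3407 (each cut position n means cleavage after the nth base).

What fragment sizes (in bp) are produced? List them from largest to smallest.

895, 762, 690, 651, 616, 212 bp

Circular molecule, 6 cuts → 6 fragments:
  848 − 197 = 651 bp
  1538 − 848 = 690 bp
  1750 − 1538 = 212 bp
  2645 − 1750 = 895 bp
  3407 − 2645 = 762 bp
  wrap: 3826 − 3407 + 197 = 616 bp
Sorted largest to smallest: 895, 762, 690, 651, 616, 212 bp.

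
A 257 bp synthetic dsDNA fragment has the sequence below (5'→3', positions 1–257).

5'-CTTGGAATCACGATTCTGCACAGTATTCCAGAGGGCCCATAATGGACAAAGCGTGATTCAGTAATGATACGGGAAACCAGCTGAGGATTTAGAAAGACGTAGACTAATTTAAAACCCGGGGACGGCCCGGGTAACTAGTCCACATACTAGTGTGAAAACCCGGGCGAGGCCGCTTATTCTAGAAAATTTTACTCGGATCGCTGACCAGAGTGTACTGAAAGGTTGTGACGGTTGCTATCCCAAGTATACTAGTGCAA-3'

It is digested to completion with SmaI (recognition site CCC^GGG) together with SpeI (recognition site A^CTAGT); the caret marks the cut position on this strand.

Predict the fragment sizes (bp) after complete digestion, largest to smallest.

SmaI sites (CCCGGG) start at positions 115, 126, 159.
SmaI cuts after base 3 of each site, so after positions 117, 128, 161.
SpeI sites (ACTAGT) start at positions 134, 146, 248.
SpeI cuts after the first base of each site, so after positions 134, 146, 248.
Combined cut positions: 117, 128, 134, 146, 161, 248.
Linear molecule, 6 cuts → 7 fragments:
  1–117 → 117 bp
  118–128 → 11 bp
  129–134 → 6 bp
  135–146 → 12 bp
  147–161 → 15 bp
  162–248 → 87 bp
  249–257 → 9 bp
Sorted largest to smallest: 117, 87, 15, 12, 11, 9, 6 bp.

117, 87, 15, 12, 11, 9, 6 bp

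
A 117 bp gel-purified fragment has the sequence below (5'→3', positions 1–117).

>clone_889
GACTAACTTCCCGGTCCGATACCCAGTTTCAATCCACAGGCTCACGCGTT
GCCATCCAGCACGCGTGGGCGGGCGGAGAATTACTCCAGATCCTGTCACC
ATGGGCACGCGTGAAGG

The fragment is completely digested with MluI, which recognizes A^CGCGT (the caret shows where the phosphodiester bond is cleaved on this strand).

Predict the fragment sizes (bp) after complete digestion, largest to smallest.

MluI sites (ACGCGT) start at positions 44, 61, 107.
MluI cuts after the first base of each site, so after positions 44, 61, 107.
Linear molecule, 3 cuts → 4 fragments:
  1–44 → 44 bp
  45–61 → 17 bp
  62–107 → 46 bp
  108–117 → 10 bp
Sorted largest to smallest: 46, 44, 17, 10 bp.

46, 44, 17, 10 bp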